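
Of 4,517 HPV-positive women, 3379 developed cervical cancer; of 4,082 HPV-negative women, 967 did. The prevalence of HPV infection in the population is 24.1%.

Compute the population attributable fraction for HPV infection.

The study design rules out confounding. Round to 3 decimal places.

PAF ≈ 0.342

p₁ = P(outcome | exposed) = 3379/4517 = 0.74806
p₀ = P(outcome | unexposed) = 967/4082 = 0.23689
Overall risk P(Y=1) = π·p₁ + (1−π)·p₀ = 0.241×0.74806 + 0.759×0.23689 = 0.36009.
Under exogeneity, PAF = [P(Y=1) − p₀] / P(Y=1).
PAF = (0.36009 − 0.23689) / 0.36009 ≈ 0.3421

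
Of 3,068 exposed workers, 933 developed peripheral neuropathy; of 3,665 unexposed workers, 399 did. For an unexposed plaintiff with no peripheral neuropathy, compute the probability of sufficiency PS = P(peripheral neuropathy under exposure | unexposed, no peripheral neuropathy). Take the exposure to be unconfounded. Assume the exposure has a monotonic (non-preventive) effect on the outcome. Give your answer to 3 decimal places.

p₁ = P(outcome | exposed) = 933/3068 = 0.30411
p₀ = P(outcome | unexposed) = 399/3665 = 0.10887
Under exogeneity and monotonicity, PS = (p₁ − p₀) / (1 − p₀).
PS = (0.30411 − 0.10887) / (1 − 0.10887) = 0.19524 / 0.89113 ≈ 0.2191

PS ≈ 0.219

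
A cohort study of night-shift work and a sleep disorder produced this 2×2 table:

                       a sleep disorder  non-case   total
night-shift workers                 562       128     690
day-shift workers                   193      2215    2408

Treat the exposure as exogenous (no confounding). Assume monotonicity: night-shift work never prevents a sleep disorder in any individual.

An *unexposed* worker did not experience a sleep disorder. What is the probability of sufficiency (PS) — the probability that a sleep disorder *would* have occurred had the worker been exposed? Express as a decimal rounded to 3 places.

p₁ = P(outcome | exposed) = 562/690 = 0.81449
p₀ = P(outcome | unexposed) = 193/2408 = 0.08015
Under exogeneity and monotonicity, PS = (p₁ − p₀) / (1 − p₀).
PS = (0.81449 − 0.08015) / (1 − 0.08015) = 0.73434 / 0.91985 ≈ 0.7983

PS ≈ 0.798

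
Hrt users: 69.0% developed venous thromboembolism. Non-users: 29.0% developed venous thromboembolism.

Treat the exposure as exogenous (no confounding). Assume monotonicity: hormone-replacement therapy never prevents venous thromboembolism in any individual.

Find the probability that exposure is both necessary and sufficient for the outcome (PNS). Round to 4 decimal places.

p₁ = 0.69, p₀ = 0.29.
Under exogeneity and monotonicity, PNS = p₁ − p₀.
PNS = 0.69 − 0.29 = 0.4

PNS ≈ 0.4000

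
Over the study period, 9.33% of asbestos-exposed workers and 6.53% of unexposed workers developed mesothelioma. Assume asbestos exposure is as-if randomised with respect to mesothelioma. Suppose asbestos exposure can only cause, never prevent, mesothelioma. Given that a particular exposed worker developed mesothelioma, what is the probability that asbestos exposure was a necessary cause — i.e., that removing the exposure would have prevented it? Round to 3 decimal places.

p₁ = 0.0933, p₀ = 0.0653.
Under exogeneity and monotonicity, PN = (p₁ − p₀) / p₁.
PN = (0.0933 − 0.0653) / 0.0933 = 0.028 / 0.0933 ≈ 0.3001

PN ≈ 0.300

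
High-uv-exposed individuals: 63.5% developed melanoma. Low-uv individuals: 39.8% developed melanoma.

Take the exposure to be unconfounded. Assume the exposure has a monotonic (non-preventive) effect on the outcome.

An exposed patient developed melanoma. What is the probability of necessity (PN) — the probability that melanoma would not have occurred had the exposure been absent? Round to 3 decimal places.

p₁ = 0.635, p₀ = 0.398.
Under exogeneity and monotonicity, PN = (p₁ − p₀) / p₁.
PN = (0.635 − 0.398) / 0.635 = 0.237 / 0.635 ≈ 0.3732

PN ≈ 0.373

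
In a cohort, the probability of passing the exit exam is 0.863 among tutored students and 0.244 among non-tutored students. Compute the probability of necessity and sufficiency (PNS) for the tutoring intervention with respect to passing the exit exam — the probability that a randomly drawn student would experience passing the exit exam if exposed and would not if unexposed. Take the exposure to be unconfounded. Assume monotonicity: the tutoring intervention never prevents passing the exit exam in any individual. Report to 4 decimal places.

PNS ≈ 0.6190

Let p₁ = 0.863, p₀ = 0.244.
Under exogeneity and monotonicity, PNS = p₁ − p₀.
PNS = 0.863 − 0.244 = 0.619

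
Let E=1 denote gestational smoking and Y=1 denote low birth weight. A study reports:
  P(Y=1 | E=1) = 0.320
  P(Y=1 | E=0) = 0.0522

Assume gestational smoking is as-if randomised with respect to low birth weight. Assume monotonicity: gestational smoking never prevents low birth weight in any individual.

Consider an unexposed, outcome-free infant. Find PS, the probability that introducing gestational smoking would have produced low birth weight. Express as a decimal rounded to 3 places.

Let p₁ = 0.32, p₀ = 0.0522.
Under exogeneity and monotonicity, PS = (p₁ − p₀) / (1 − p₀).
PS = (0.32 − 0.0522) / (1 − 0.0522) = 0.2678 / 0.9478 ≈ 0.2825

PS ≈ 0.283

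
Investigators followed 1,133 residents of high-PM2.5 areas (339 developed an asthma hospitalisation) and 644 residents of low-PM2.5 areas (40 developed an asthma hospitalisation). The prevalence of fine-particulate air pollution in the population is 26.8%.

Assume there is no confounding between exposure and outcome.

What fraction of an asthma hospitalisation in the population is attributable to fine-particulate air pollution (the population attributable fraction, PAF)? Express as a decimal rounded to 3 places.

PAF ≈ 0.506

p₁ = P(outcome | exposed) = 339/1133 = 0.29921
p₀ = P(outcome | unexposed) = 40/644 = 0.062112
Overall risk P(Y=1) = π·p₁ + (1−π)·p₀ = 0.268×0.29921 + 0.732×0.062112 = 0.12565.
Under exogeneity, PAF = [P(Y=1) − p₀] / P(Y=1).
PAF = (0.12565 − 0.062112) / 0.12565 ≈ 0.5057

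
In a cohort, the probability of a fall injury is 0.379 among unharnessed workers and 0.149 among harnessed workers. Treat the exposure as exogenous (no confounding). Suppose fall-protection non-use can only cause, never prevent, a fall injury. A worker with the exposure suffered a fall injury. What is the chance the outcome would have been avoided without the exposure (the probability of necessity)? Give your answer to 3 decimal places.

Let p₁ = 0.379, p₀ = 0.149.
Under exogeneity and monotonicity, PN = (p₁ − p₀) / p₁.
PN = (0.379 − 0.149) / 0.379 = 0.23 / 0.379 ≈ 0.6069

PN ≈ 0.607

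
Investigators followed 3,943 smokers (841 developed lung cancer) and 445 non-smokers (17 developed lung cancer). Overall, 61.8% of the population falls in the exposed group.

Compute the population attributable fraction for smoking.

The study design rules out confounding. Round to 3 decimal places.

PAF ≈ 0.739

p₁ = P(outcome | exposed) = 841/3943 = 0.21329
p₀ = P(outcome | unexposed) = 17/445 = 0.038202
Overall risk P(Y=1) = π·p₁ + (1−π)·p₀ = 0.618×0.21329 + 0.382×0.038202 = 0.14641.
Under exogeneity, PAF = [P(Y=1) − p₀] / P(Y=1).
PAF = (0.14641 − 0.038202) / 0.14641 ≈ 0.7391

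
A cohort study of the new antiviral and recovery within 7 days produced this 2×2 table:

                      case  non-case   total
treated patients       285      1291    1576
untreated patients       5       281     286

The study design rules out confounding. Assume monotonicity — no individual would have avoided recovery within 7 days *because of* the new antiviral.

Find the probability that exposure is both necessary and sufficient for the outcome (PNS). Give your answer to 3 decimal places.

p₁ = P(outcome | exposed) = 285/1576 = 0.18084
p₀ = P(outcome | unexposed) = 5/286 = 0.017483
Under exogeneity and monotonicity, PNS = p₁ − p₀.
PNS = 0.18084 − 0.017483 = 0.16336

PNS ≈ 0.163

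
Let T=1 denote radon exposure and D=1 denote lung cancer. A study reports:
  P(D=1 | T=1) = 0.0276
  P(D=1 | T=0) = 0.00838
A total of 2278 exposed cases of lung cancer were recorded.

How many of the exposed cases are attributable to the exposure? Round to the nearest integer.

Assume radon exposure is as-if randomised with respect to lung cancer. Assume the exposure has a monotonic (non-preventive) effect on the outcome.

Let p₁ = 0.0276, p₀ = 0.00838.
PN = (p₁ − p₀)/p₁ = (0.0276 − 0.00838) / 0.0276 ≈ 0.69638.
Attributable cases ≈ PN × (exposed cases) = 0.69638 × 2278 ≈ 1586.35.

about 1586 cases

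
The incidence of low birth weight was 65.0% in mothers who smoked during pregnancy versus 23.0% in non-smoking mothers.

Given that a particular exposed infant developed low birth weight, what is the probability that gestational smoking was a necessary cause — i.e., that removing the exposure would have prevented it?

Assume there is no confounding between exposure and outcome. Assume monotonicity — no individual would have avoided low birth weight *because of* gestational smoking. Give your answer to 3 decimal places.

PN ≈ 0.646

p₁ = 0.65, p₀ = 0.23.
Under exogeneity and monotonicity, PN = (p₁ − p₀) / p₁.
PN = (0.65 − 0.23) / 0.65 = 0.42 / 0.65 ≈ 0.6462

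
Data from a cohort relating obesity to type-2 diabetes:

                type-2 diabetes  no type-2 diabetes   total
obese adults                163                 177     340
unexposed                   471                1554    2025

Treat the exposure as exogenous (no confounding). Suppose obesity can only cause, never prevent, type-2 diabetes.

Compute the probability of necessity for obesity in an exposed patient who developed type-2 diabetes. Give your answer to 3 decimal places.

p₁ = P(outcome | exposed) = 163/340 = 0.47941
p₀ = P(outcome | unexposed) = 471/2025 = 0.23259
Under exogeneity and monotonicity, PN = (p₁ − p₀)/p₁.
PN = (0.47941 − 0.23259) / 0.47941 ≈ 0.5148

PN ≈ 0.515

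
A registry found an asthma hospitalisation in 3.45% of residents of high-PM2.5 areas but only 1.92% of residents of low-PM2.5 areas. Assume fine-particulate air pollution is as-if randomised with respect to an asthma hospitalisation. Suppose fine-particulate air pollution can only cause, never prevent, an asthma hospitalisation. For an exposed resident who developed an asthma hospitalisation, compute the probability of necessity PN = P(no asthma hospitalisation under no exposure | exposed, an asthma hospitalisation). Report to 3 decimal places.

p₁ = 0.0345, p₀ = 0.0192.
Under exogeneity and monotonicity, PN = (p₁ − p₀) / p₁.
PN = (0.0345 − 0.0192) / 0.0345 = 0.0153 / 0.0345 ≈ 0.4435

PN ≈ 0.443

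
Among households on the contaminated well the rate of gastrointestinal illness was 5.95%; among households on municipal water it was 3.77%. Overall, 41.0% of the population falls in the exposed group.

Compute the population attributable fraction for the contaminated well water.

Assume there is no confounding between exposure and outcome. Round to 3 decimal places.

PAF ≈ 0.192

p₁ = 0.0595, p₀ = 0.0377.
Overall risk P(Y=1) = π·p₁ + (1−π)·p₀ = 0.41×0.0595 + 0.59×0.0377 = 0.046638.
Under exogeneity, PAF = [P(Y=1) − p₀] / P(Y=1).
PAF = (0.046638 − 0.0377) / 0.046638 ≈ 0.1916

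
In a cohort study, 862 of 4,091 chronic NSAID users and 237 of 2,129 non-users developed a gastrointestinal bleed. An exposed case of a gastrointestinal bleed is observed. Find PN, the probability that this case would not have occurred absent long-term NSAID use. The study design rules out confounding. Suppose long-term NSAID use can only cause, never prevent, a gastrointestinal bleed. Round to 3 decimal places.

PN ≈ 0.472

p₁ = P(outcome | exposed) = 862/4091 = 0.21071
p₀ = P(outcome | unexposed) = 237/2129 = 0.11132
Under exogeneity and monotonicity, PN = (p₁ − p₀) / p₁.
PN = (0.21071 − 0.11132) / 0.21071 = 0.099387 / 0.21071 ≈ 0.4717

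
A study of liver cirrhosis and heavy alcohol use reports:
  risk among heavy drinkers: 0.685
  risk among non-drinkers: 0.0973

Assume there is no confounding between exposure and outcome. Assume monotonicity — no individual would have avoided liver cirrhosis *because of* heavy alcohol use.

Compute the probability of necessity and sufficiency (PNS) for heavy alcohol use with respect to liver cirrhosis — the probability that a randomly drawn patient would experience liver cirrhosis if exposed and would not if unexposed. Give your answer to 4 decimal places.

PNS ≈ 0.5877

Let p₁ = 0.685, p₀ = 0.0973.
Under exogeneity and monotonicity, PNS = p₁ − p₀.
PNS = 0.685 − 0.0973 = 0.5877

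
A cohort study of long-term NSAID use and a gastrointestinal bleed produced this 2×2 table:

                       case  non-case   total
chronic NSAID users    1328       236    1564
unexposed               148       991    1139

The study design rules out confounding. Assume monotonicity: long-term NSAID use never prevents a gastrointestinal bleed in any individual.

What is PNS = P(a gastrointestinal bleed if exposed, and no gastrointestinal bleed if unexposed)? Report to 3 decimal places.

p₁ = P(outcome | exposed) = 1328/1564 = 0.8491
p₀ = P(outcome | unexposed) = 148/1139 = 0.12994
Under exogeneity and monotonicity, PNS = p₁ − p₀.
PNS = 0.8491 − 0.12994 = 0.71917

PNS ≈ 0.719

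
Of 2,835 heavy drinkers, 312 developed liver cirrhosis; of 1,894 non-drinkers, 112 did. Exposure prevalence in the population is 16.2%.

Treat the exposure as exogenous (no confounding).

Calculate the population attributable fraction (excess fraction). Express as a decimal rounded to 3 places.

PAF ≈ 0.122

p₁ = P(outcome | exposed) = 312/2835 = 0.11005
p₀ = P(outcome | unexposed) = 112/1894 = 0.059134
Overall risk P(Y=1) = π·p₁ + (1−π)·p₀ = 0.162×0.11005 + 0.838×0.059134 = 0.067383.
Under exogeneity, PAF = [P(Y=1) − p₀] / P(Y=1).
PAF = (0.067383 − 0.059134) / 0.067383 ≈ 0.1224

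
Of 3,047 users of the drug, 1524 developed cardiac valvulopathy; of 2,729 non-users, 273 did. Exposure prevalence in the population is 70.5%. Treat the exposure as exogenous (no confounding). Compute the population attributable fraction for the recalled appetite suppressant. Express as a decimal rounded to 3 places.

p₁ = P(outcome | exposed) = 1524/3047 = 0.50016
p₀ = P(outcome | unexposed) = 273/2729 = 0.10004
Overall risk P(Y=1) = π·p₁ + (1−π)·p₀ = 0.705×0.50016 + 0.295×0.10004 = 0.38213.
Under exogeneity, PAF = [P(Y=1) − p₀] / P(Y=1).
PAF = (0.38213 − 0.10004) / 0.38213 ≈ 0.7382

PAF ≈ 0.738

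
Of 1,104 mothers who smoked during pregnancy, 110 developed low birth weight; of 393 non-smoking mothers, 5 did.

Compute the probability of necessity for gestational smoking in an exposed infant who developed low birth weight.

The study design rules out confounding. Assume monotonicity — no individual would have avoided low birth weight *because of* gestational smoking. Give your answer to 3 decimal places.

p₁ = P(outcome | exposed) = 110/1104 = 0.099638
p₀ = P(outcome | unexposed) = 5/393 = 0.012723
Under exogeneity and monotonicity, PN = (p₁ − p₀) / p₁.
PN = (0.099638 − 0.012723) / 0.099638 = 0.086915 / 0.099638 ≈ 0.8723

PN ≈ 0.872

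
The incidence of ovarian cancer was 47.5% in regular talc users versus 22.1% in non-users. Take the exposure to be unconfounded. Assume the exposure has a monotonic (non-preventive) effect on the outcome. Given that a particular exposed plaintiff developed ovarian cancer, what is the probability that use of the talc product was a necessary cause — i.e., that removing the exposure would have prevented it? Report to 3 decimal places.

PN ≈ 0.535

p₁ = 0.475, p₀ = 0.221.
Under exogeneity and monotonicity, PN = (p₁ − p₀) / p₁.
PN = (0.475 − 0.221) / 0.475 = 0.254 / 0.475 ≈ 0.5347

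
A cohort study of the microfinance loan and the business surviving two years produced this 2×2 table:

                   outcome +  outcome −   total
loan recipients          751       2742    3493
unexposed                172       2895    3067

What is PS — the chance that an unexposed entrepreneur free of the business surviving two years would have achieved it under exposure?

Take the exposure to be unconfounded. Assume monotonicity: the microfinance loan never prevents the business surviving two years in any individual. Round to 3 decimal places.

p₁ = P(outcome | exposed) = 751/3493 = 0.215
p₀ = P(outcome | unexposed) = 172/3067 = 0.056081
Under exogeneity and monotonicity, PS = (p₁ − p₀) / (1 − p₀).
PS = (0.215 − 0.056081) / (1 − 0.056081) = 0.15892 / 0.94392 ≈ 0.1684

PS ≈ 0.168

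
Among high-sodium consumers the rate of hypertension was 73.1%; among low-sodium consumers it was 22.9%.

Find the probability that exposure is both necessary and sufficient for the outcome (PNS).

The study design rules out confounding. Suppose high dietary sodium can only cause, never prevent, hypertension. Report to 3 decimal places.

p₁ = 0.731, p₀ = 0.229.
Under exogeneity and monotonicity, PNS = p₁ − p₀.
PNS = 0.731 − 0.229 = 0.502

PNS ≈ 0.502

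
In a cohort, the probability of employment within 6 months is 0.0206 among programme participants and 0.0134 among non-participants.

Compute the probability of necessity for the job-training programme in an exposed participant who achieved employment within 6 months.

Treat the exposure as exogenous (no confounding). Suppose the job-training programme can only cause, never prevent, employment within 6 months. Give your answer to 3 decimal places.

PN ≈ 0.350

Let p₁ = 0.0206, p₀ = 0.0134.
Under exogeneity and monotonicity, PN = (p₁ − p₀) / p₁.
PN = (0.0206 − 0.0134) / 0.0206 = 0.0072 / 0.0206 ≈ 0.3495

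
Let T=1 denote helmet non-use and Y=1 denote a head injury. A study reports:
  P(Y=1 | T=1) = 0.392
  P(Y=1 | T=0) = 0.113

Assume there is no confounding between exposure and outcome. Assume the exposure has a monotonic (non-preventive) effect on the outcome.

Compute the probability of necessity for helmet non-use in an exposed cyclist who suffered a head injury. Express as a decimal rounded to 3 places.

PN ≈ 0.712

Let p₁ = 0.392, p₀ = 0.113.
Under exogeneity and monotonicity, PN = (p₁ − p₀) / p₁.
PN = (0.392 − 0.113) / 0.392 = 0.279 / 0.392 ≈ 0.7117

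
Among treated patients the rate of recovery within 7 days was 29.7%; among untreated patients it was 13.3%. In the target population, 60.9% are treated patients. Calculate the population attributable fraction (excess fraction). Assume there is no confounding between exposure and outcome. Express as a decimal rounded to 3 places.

PAF ≈ 0.429

p₁ = 0.297, p₀ = 0.133.
Overall risk P(Y=1) = π·p₁ + (1−π)·p₀ = 0.609×0.297 + 0.391×0.133 = 0.23288.
Under exogeneity, PAF = [P(Y=1) − p₀] / P(Y=1).
PAF = (0.23288 − 0.133) / 0.23288 ≈ 0.4289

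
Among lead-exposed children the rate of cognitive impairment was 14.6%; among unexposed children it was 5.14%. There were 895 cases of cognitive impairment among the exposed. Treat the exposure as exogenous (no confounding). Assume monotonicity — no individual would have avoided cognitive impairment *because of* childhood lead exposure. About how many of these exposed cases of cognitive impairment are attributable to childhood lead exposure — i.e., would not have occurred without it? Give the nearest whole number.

about 580 cases

p₁ = 0.146, p₀ = 0.0514.
PN = (p₁ − p₀)/p₁ = (0.146 − 0.0514) / 0.146 ≈ 0.64795.
Attributable cases ≈ PN × (exposed cases) = 0.64795 × 895 ≈ 579.91.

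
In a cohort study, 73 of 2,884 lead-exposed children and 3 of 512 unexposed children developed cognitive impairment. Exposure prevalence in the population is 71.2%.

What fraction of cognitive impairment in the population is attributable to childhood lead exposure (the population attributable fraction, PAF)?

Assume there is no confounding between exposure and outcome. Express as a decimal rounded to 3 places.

p₁ = P(outcome | exposed) = 73/2884 = 0.025312
p₀ = P(outcome | unexposed) = 3/512 = 0.0058594
Overall risk P(Y=1) = π·p₁ + (1−π)·p₀ = 0.712×0.025312 + 0.288×0.0058594 = 0.01971.
Under exogeneity, PAF = [P(Y=1) − p₀] / P(Y=1).
PAF = (0.01971 − 0.0058594) / 0.01971 ≈ 0.7027

PAF ≈ 0.703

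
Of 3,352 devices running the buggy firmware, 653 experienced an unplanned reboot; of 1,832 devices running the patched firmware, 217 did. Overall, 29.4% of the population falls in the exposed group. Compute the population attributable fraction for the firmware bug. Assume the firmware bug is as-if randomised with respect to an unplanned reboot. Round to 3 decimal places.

p₁ = P(outcome | exposed) = 653/3352 = 0.19481
p₀ = P(outcome | unexposed) = 217/1832 = 0.11845
Overall risk P(Y=1) = π·p₁ + (1−π)·p₀ = 0.294×0.19481 + 0.706×0.11845 = 0.1409.
Under exogeneity, PAF = [P(Y=1) − p₀] / P(Y=1).
PAF = (0.1409 − 0.11845) / 0.1409 ≈ 0.1593

PAF ≈ 0.159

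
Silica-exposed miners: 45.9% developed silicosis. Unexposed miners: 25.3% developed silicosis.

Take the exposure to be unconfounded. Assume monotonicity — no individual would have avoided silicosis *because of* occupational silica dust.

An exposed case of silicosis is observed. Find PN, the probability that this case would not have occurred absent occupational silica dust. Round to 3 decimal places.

p₁ = 0.459, p₀ = 0.253.
Under exogeneity and monotonicity, PN = (p₁ − p₀) / p₁.
PN = (0.459 − 0.253) / 0.459 = 0.206 / 0.459 ≈ 0.4488

PN ≈ 0.449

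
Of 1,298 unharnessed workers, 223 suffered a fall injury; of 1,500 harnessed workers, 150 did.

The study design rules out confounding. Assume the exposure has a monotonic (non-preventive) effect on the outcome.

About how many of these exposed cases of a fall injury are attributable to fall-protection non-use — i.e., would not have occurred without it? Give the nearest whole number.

about 93 cases

p₁ = P(outcome | exposed) = 223/1298 = 0.1718
p₀ = P(outcome | unexposed) = 150/1500 = 0.1
PN = (p₁ − p₀)/p₁ = (0.1718 − 0.1) / 0.1718 ≈ 0.41794.
Attributable cases ≈ PN × (exposed cases) = 0.41794 × 223 ≈ 93.20.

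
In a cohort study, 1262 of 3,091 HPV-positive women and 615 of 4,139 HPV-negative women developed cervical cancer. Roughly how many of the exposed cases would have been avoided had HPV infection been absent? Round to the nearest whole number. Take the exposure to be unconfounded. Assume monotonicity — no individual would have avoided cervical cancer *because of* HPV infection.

p₁ = P(outcome | exposed) = 1262/3091 = 0.40828
p₀ = P(outcome | unexposed) = 615/4139 = 0.14859
PN = (p₁ − p₀)/p₁ = (0.40828 − 0.14859) / 0.40828 ≈ 0.63607.
Attributable cases ≈ PN × (exposed cases) = 0.63607 × 1262 ≈ 802.72.

about 803 cases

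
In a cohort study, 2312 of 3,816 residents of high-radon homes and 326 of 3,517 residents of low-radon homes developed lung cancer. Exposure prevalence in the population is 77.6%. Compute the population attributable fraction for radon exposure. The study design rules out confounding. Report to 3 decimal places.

PAF ≈ 0.811

p₁ = P(outcome | exposed) = 2312/3816 = 0.60587
p₀ = P(outcome | unexposed) = 326/3517 = 0.092693
Overall risk P(Y=1) = π·p₁ + (1−π)·p₀ = 0.776×0.60587 + 0.224×0.092693 = 0.49092.
Under exogeneity, PAF = [P(Y=1) − p₀] / P(Y=1).
PAF = (0.49092 − 0.092693) / 0.49092 ≈ 0.8112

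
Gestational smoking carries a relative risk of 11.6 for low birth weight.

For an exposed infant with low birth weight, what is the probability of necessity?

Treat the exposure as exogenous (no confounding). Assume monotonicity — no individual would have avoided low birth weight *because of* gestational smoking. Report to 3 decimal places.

PN ≈ 0.914

Under exogeneity and monotonicity, PN = (RR − 1) / RR = 1 − 1/RR.
PN = (11.6 − 1) / 11.6 = 10.6 / 11.6 ≈ 0.9138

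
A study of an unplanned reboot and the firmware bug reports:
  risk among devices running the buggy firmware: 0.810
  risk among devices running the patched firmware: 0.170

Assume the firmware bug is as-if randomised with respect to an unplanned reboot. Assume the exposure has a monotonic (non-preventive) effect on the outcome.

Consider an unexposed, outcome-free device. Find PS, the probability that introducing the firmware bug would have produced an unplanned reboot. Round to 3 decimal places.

PS ≈ 0.771

Let p₁ = 0.81, p₀ = 0.17.
Under exogeneity and monotonicity, PS = (p₁ − p₀) / (1 − p₀).
PS = (0.81 − 0.17) / (1 − 0.17) = 0.64 / 0.83 ≈ 0.7711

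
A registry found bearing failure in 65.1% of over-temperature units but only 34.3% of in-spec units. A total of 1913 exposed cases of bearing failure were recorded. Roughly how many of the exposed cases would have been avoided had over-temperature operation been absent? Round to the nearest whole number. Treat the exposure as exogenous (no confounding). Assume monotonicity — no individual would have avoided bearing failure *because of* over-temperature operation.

p₁ = 0.651, p₀ = 0.343.
PN = (p₁ − p₀)/p₁ = (0.651 − 0.343) / 0.651 ≈ 0.47312.
Attributable cases ≈ PN × (exposed cases) = 0.47312 × 1913 ≈ 905.08.

about 905 cases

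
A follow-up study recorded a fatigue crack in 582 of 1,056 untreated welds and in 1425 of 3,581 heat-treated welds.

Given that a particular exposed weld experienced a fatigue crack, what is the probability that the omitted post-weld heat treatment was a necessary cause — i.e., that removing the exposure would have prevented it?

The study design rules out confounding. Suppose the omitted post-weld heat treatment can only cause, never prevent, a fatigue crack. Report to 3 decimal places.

p₁ = P(outcome | exposed) = 582/1056 = 0.55114
p₀ = P(outcome | unexposed) = 1425/3581 = 0.39793
Under exogeneity and monotonicity, PN = (p₁ − p₀) / p₁.
PN = (0.55114 − 0.39793) / 0.55114 = 0.1532 / 0.55114 ≈ 0.2780

PN ≈ 0.278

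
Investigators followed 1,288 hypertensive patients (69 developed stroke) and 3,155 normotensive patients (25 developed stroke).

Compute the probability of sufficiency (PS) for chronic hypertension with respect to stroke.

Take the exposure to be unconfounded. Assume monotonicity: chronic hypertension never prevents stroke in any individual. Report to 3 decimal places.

PS ≈ 0.046

p₁ = P(outcome | exposed) = 69/1288 = 0.053571
p₀ = P(outcome | unexposed) = 25/3155 = 0.0079239
Under exogeneity and monotonicity, PS = (p₁ − p₀) / (1 − p₀).
PS = (0.053571 − 0.0079239) / (1 − 0.0079239) = 0.045647 / 0.99208 ≈ 0.0460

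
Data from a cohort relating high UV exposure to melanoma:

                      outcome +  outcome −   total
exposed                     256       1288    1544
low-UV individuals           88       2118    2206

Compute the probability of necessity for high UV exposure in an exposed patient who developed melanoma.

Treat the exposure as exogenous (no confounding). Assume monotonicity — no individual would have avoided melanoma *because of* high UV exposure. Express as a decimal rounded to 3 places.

PN ≈ 0.759

p₁ = P(outcome | exposed) = 256/1544 = 0.1658
p₀ = P(outcome | unexposed) = 88/2206 = 0.039891
Under exogeneity and monotonicity, PN = (p₁ − p₀) / p₁.
PN = (0.1658 − 0.039891) / 0.1658 = 0.12591 / 0.1658 ≈ 0.7594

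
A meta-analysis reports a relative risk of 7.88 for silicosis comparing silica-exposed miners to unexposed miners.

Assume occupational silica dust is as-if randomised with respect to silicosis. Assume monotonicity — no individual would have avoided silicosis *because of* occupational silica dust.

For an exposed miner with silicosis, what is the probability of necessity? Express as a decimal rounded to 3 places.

Under exogeneity and monotonicity, PN = (RR − 1) / RR = 1 − 1/RR.
PN = (7.88 − 1) / 7.88 = 6.88 / 7.88 ≈ 0.8731

PN ≈ 0.873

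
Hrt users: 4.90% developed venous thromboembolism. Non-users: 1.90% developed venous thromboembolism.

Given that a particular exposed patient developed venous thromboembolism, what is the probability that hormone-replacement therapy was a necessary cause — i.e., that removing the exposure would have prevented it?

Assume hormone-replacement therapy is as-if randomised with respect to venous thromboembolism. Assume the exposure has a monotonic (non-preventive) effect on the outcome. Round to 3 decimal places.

p₁ = 0.049, p₀ = 0.019.
Under exogeneity and monotonicity, PN = (p₁ − p₀) / p₁.
PN = (0.049 − 0.019) / 0.049 = 0.03 / 0.049 ≈ 0.6122

PN ≈ 0.612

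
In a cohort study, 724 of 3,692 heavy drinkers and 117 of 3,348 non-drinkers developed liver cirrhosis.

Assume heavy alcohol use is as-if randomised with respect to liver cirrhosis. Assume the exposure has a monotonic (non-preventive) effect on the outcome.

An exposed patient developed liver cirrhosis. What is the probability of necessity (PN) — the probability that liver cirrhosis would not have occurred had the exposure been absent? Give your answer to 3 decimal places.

PN ≈ 0.822

p₁ = P(outcome | exposed) = 724/3692 = 0.1961
p₀ = P(outcome | unexposed) = 117/3348 = 0.034946
Under exogeneity and monotonicity, PN = (p₁ − p₀) / p₁.
PN = (0.1961 − 0.034946) / 0.1961 = 0.16115 / 0.1961 ≈ 0.8218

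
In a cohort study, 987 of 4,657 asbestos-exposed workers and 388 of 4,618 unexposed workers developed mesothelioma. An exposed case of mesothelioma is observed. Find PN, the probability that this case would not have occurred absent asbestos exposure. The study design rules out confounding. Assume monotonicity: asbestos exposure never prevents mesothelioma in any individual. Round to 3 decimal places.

p₁ = P(outcome | exposed) = 987/4657 = 0.21194
p₀ = P(outcome | unexposed) = 388/4618 = 0.084019
Under exogeneity and monotonicity, PN = (p₁ − p₀) / p₁.
PN = (0.21194 − 0.084019) / 0.21194 = 0.12792 / 0.21194 ≈ 0.6036

PN ≈ 0.604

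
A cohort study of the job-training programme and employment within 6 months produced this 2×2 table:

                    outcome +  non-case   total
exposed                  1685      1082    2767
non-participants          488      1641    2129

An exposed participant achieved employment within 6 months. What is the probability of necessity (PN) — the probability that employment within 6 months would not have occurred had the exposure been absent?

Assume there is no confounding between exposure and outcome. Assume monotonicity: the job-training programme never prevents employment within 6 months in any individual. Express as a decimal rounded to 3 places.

PN ≈ 0.624

p₁ = P(outcome | exposed) = 1685/2767 = 0.60896
p₀ = P(outcome | unexposed) = 488/2129 = 0.22922
Under exogeneity and monotonicity, PN = (p₁ − p₀) / p₁.
PN = (0.60896 − 0.22922) / 0.60896 = 0.37975 / 0.60896 ≈ 0.6236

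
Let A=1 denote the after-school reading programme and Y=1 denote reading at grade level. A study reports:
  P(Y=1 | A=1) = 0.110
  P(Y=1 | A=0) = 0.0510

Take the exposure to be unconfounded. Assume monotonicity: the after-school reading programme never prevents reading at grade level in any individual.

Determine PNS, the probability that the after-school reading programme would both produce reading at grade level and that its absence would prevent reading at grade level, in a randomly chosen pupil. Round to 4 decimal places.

Let p₁ = 0.11, p₀ = 0.051.
Under exogeneity and monotonicity, PNS = p₁ − p₀.
PNS = 0.11 − 0.051 = 0.059

PNS ≈ 0.0590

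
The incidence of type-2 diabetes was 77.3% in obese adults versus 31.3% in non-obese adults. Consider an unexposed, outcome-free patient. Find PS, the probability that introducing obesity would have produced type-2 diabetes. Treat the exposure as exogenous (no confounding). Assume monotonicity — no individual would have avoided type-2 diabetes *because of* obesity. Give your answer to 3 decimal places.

PS ≈ 0.670

p₁ = 0.773, p₀ = 0.313.
Under exogeneity and monotonicity, PS = (p₁ − p₀) / (1 − p₀).
PS = (0.773 − 0.313) / (1 − 0.313) = 0.46 / 0.687 ≈ 0.6696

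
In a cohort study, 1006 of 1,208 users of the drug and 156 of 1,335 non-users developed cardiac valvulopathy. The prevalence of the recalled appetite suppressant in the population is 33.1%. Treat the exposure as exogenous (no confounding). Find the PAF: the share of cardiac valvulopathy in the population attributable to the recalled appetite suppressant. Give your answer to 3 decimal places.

PAF ≈ 0.670

p₁ = P(outcome | exposed) = 1006/1208 = 0.83278
p₀ = P(outcome | unexposed) = 156/1335 = 0.11685
Overall risk P(Y=1) = π·p₁ + (1−π)·p₀ = 0.331×0.83278 + 0.669×0.11685 = 0.35383.
Under exogeneity, PAF = [P(Y=1) − p₀] / P(Y=1).
PAF = (0.35383 − 0.11685) / 0.35383 ≈ 0.6697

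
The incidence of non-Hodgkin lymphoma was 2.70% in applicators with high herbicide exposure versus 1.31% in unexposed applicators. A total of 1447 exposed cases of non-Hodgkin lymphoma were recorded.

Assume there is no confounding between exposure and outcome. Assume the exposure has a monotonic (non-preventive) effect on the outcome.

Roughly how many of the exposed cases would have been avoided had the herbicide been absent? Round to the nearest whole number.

p₁ = 0.027, p₀ = 0.0131.
PN = (p₁ − p₀)/p₁ = (0.027 − 0.0131) / 0.027 ≈ 0.51481.
Attributable cases ≈ PN × (exposed cases) = 0.51481 × 1447 ≈ 744.94.

about 745 cases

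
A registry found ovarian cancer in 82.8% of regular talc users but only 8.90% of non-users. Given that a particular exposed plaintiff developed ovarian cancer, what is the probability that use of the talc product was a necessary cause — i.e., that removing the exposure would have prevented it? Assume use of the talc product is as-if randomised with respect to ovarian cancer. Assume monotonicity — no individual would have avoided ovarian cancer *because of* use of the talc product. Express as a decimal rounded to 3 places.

PN ≈ 0.893

p₁ = 0.828, p₀ = 0.089.
Under exogeneity and monotonicity, PN = (p₁ − p₀) / p₁.
PN = (0.828 − 0.089) / 0.828 = 0.739 / 0.828 ≈ 0.8925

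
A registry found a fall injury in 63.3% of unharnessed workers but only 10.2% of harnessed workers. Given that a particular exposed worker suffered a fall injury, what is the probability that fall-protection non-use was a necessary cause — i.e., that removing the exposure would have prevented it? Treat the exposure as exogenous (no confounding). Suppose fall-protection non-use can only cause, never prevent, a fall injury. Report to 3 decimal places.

p₁ = 0.633, p₀ = 0.102.
Under exogeneity and monotonicity, PN = (p₁ − p₀) / p₁.
PN = (0.633 − 0.102) / 0.633 = 0.531 / 0.633 ≈ 0.8389

PN ≈ 0.839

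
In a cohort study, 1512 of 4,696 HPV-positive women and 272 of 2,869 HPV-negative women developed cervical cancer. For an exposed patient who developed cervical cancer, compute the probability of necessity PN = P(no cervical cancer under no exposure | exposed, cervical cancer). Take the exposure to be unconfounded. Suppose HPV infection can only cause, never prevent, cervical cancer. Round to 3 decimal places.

PN ≈ 0.706

p₁ = P(outcome | exposed) = 1512/4696 = 0.32198
p₀ = P(outcome | unexposed) = 272/2869 = 0.094807
Under exogeneity and monotonicity, PN = (p₁ − p₀) / p₁.
PN = (0.32198 − 0.094807) / 0.32198 = 0.22717 / 0.32198 ≈ 0.7055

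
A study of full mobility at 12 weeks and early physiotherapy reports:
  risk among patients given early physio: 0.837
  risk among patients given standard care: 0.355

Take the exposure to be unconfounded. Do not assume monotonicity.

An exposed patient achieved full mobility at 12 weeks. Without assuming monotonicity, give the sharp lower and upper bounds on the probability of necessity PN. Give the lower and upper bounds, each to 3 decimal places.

Let p₁ = 0.837, p₀ = 0.355.
Under exogeneity alone the bounds on PN are max{0,(p₁−p₀)/p₁} ≤ PN ≤ min{1,(1−p₀)/p₁}.
  lower = (p₁ − p₀)/p₁ = 0.482 / 0.837 ≈ 0.5759
  upper = min{1, (1 − p₀)/p₁} = 0.645 / 0.837 ≈ 0.7706

0.576 ≤ PN ≤ 0.771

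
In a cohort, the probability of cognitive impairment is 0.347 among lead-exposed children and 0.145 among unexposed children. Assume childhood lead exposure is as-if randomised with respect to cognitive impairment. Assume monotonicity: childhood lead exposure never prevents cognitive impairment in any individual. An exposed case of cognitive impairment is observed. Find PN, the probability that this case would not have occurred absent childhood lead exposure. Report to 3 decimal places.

PN ≈ 0.582

Let p₁ = 0.347, p₀ = 0.145.
Under exogeneity and monotonicity, PN = (p₁ − p₀) / p₁.
PN = (0.347 − 0.145) / 0.347 = 0.202 / 0.347 ≈ 0.5821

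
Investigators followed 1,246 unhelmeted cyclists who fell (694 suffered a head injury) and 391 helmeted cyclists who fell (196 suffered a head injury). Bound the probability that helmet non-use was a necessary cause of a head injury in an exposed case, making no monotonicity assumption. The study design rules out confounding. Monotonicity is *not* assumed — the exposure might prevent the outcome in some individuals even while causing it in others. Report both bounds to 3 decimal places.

p₁ = P(outcome | exposed) = 694/1246 = 0.55698
p₀ = P(outcome | unexposed) = 196/391 = 0.50128
Under exogeneity alone the bounds on PN are max{0,(p₁−p₀)/p₁} ≤ PN ≤ min{1,(1−p₀)/p₁}.
  lower = (p₁ − p₀)/p₁ = 0.055704 / 0.55698 ≈ 0.1000
  upper = min{1, (1 − p₀)/p₁} = 0.49872 / 0.55698 ≈ 0.8954

0.100 ≤ PN ≤ 0.895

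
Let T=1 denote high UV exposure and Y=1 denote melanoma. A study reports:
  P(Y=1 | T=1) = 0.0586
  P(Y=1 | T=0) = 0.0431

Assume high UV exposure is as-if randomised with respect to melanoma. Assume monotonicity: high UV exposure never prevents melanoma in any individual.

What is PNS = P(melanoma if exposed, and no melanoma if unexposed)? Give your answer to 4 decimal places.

PNS ≈ 0.0155

Let p₁ = 0.0586, p₀ = 0.0431.
Under exogeneity and monotonicity, PNS = p₁ − p₀.
PNS = 0.0586 − 0.0431 = 0.0155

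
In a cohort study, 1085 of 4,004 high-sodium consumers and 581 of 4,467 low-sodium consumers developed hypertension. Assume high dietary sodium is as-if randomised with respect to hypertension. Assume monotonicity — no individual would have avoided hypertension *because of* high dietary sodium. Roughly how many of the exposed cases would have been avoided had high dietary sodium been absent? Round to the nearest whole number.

about 564 cases

p₁ = P(outcome | exposed) = 1085/4004 = 0.27098
p₀ = P(outcome | unexposed) = 581/4467 = 0.13006
PN = (p₁ − p₀)/p₁ = (0.27098 − 0.13006) / 0.27098 ≈ 0.52002.
Attributable cases ≈ PN × (exposed cases) = 0.52002 × 1085 ≈ 564.22.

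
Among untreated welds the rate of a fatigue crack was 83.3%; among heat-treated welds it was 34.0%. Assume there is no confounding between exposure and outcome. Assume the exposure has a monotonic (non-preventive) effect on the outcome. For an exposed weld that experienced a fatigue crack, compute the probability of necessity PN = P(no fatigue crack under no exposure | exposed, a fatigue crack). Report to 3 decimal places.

PN ≈ 0.592

p₁ = 0.833, p₀ = 0.34.
Under exogeneity and monotonicity, PN = (p₁ − p₀) / p₁.
PN = (0.833 − 0.34) / 0.833 = 0.493 / 0.833 ≈ 0.5918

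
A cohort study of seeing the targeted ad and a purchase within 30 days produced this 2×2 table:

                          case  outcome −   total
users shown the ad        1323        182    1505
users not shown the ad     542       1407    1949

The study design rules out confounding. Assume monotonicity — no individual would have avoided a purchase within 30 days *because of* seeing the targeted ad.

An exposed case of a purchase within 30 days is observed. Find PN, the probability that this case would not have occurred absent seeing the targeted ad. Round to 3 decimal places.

p₁ = P(outcome | exposed) = 1323/1505 = 0.87907
p₀ = P(outcome | unexposed) = 542/1949 = 0.27809
Under exogeneity and monotonicity, PN = (p₁ − p₀) / p₁.
PN = (0.87907 − 0.27809) / 0.87907 = 0.60098 / 0.87907 ≈ 0.6837

PN ≈ 0.684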